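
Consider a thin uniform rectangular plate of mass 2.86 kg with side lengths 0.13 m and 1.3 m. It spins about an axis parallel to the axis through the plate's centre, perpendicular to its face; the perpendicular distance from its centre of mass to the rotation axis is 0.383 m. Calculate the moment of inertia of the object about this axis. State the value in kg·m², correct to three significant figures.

0.826

I_cm = (1/12)M(a²+b²) = (1/12)(2.86)[(0.13)² + (1.3)²] = 0.40681 kg·m²; centre at d = 0.383 m, so I = I_cm + Md² gives I = 0.40681 + (2.86)(0.383)² = 0.82634 kg·m².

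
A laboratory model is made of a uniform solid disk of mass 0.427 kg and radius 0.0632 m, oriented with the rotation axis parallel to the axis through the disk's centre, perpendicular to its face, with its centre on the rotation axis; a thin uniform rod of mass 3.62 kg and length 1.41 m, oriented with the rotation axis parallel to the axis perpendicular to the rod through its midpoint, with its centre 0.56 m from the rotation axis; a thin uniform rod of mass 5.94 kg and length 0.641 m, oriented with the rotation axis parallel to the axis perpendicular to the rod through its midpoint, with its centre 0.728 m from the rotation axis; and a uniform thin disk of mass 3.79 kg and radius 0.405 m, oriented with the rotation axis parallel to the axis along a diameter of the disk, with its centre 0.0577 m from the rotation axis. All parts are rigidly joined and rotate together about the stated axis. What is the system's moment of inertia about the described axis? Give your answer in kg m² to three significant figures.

5.26

Solid disk: I_cm = (1/2)MR² = (1/2)(0.427)(0.0632)² = 0.00085277 kg m²; axis through the centre, so I = 0.00085277 kg m².
Thin rod: I_cm = (1/12)ML² = (1/12)(3.62)(1.41)² = 0.59974 kg m²; centre at d = 0.56 m, so I = I_cm + Md² gives I = 0.59974 + (3.62)(0.56)² = 1.735 kg m².
Thin rod: I_cm = (1/12)ML² = (1/12)(5.94)(0.641)² = 0.20339 kg m²; centre at d = 0.728 m, so I = I_cm + Md² gives I = 0.20339 + (5.94)(0.728)² = 3.3515 kg m².
Thin disk: I_cm = (1/4)MR² = (1/4)(3.79)(0.405)² = 0.15541 kg m²; centre at d = 0.0577 m, so I = I_cm + Md² gives I = 0.15541 + (3.79)(0.0577)² = 0.16803 kg m².
Total I = 0.00085277 + 1.735 + 3.3515 + 0.16803 = 5.2554 kg m².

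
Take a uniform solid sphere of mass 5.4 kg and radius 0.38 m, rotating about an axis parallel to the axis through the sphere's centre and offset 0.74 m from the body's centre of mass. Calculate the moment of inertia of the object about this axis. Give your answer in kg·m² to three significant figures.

3.27

I_cm = (2/5)MR² = (2/5)(5.4)(0.38)² = 0.3119 kg·m²; centre at d = 0.74 m, so the parallel axis theorem gives I = 0.3119 + (5.4)(0.74)² = 3.2689 kg·m².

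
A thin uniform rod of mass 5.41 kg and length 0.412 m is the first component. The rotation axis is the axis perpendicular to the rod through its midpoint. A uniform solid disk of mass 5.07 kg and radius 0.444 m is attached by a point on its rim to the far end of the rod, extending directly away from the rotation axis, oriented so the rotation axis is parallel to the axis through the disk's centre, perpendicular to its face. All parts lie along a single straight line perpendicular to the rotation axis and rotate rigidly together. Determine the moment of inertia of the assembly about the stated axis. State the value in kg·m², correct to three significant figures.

2.72

Thin rod: I_cm = (1/12)ML² = (1/12)(5.41)(0.412)² = 0.076526 kg·m²; axis through the centre, so I = 0.076526 kg·m².
Solid disk: I_cm = (1/2)MR² = (1/2)(5.07)(0.444)² = 0.49974 kg·m²; centre at d = 0.206 + 0.444 = 0.65 m, so the parallel axis theorem gives I = 0.49974 + (5.07)(0.65)² = 2.6418 kg·m².
Total I = 0.076526 + 2.6418 = 2.7183 kg·m².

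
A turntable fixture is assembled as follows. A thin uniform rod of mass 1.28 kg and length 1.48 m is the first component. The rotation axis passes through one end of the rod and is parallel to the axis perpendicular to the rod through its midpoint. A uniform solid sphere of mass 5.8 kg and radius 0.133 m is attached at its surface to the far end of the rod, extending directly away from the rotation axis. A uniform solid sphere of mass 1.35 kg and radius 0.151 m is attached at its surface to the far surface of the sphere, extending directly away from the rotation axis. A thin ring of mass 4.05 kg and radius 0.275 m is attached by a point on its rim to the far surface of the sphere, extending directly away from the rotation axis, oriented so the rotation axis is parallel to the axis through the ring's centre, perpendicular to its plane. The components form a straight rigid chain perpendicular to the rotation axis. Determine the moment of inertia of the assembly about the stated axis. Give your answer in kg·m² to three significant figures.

Thin rod: I_cm = (1/12)ML² = (1/12)(1.28)(1.48)² = 0.23364 kg·m²; centre at d = 0.74 m, so I = I_cm + Md² gives I = 0.23364 + (1.28)(0.74)² = 0.93457 kg·m².
Solid sphere: I_cm = (2/5)MR² = (2/5)(5.8)(0.133)² = 0.041038 kg·m²; centre at d = 0.74 + 0.74 + 0.133 = 1.613 m, so I = I_cm + Md² gives I = 0.041038 + (5.8)(1.613)² = 15.131 kg·m².
Solid sphere: I_cm = (2/5)MR² = (2/5)(1.35)(0.151)² = 0.012313 kg·m²; centre at d = 0.74 + 0.74 + 0.133 + 0.133 + 0.151 = 1.897 m, so I = I_cm + Md² gives I = 0.012313 + (1.35)(1.897)² = 4.8704 kg·m².
Thin ring: I_cm = MR² = (4.05)(0.275)² = 0.30628 kg·m²; centre at d = 0.74 + 0.74 + 0.133 + 0.133 + 0.151 + 0.151 + 0.275 = 2.323 m, so I = I_cm + Md² gives I = 0.30628 + (4.05)(2.323)² = 22.161 kg·m².
Total I = 0.93457 + 15.131 + 4.8704 + 22.161 = 43.098 kg·m².

43.1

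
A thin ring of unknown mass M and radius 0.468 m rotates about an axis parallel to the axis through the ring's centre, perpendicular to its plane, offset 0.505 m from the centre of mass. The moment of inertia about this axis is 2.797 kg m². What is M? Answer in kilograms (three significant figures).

I = I_cm + Md² = MR² + Md² = M·[1·(0.468)² + (0.505)²] = M·0.47405.
So M = 2.797 / 0.47405 = 5.9002 kg.

5.90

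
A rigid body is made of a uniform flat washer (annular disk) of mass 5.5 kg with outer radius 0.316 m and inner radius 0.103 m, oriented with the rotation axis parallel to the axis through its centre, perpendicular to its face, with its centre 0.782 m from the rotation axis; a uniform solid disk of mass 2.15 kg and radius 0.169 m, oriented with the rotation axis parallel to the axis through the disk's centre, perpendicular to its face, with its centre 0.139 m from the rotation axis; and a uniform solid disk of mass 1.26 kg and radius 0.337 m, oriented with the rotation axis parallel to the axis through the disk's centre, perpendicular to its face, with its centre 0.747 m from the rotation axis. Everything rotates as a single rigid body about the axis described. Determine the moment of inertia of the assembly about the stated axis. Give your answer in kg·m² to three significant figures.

4.51

Annular disk: I_cm = (1/2)M(R²+r²) = (1/2)(5.5)[(0.316)² + (0.103)²] = 0.30378 kg·m²; centre at d = 0.782 m, so I = I_cm + Md² gives I = 0.30378 + (5.5)(0.782)² = 3.6672 kg·m².
Solid disk: I_cm = (1/2)MR² = (1/2)(2.15)(0.169)² = 0.030703 kg·m²; centre at d = 0.139 m, so I = I_cm + Md² gives I = 0.030703 + (2.15)(0.139)² = 0.072243 kg·m².
Solid disk: I_cm = (1/2)MR² = (1/2)(1.26)(0.337)² = 0.071548 kg·m²; centre at d = 0.747 m, so I = I_cm + Md² gives I = 0.071548 + (1.26)(0.747)² = 0.77464 kg·m².
Total I = 3.6672 + 0.072243 + 0.77464 = 4.514 kg·m².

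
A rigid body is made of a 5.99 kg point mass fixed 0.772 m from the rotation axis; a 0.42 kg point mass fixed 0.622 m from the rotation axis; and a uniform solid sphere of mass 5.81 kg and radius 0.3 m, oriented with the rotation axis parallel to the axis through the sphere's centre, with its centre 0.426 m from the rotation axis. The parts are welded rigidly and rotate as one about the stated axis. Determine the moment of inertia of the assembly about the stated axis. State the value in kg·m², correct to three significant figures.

Point mass: I_cm = 0; centre at d = 0.772 m, so I = I_cm + Md² gives I = 0 + (5.99)(0.772)² = 3.5699 kg·m².
Point mass: I_cm = 0; centre at d = 0.622 m, so I = I_cm + Md² gives I = 0 + (0.42)(0.622)² = 0.16249 kg·m².
Solid sphere: I_cm = (2/5)MR² = (2/5)(5.81)(0.3)² = 0.20916 kg·m²; centre at d = 0.426 m, so I = I_cm + Md² gives I = 0.20916 + (5.81)(0.426)² = 1.2635 kg·m².
Total I = 3.5699 + 0.16249 + 1.2635 = 4.996 kg·m².

5.00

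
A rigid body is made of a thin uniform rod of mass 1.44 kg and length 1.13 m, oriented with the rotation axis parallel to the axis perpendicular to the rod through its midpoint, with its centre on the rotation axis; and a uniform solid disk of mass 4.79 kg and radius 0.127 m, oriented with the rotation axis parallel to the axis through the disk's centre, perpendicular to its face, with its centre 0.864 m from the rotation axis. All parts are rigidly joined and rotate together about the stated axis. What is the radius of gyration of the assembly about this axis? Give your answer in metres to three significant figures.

0.778

Thin rod: I_cm = (1/12)ML² = (1/12)(1.44)(1.13)² = 0.15323 kg·m²; axis through the centre, so I = 0.15323 kg·m².
Solid disk: I_cm = (1/2)MR² = (1/2)(4.79)(0.127)² = 0.038629 kg·m²; centre at d = 0.864 m, so the parallel axis theorem gives I = 0.038629 + (4.79)(0.864)² = 3.6143 kg·m².
Total I = 3.7676 kg·m²; total mass M = 6.23 kg.
k = √(I/M) = √(3.7676/6.23) = 0.77765 m.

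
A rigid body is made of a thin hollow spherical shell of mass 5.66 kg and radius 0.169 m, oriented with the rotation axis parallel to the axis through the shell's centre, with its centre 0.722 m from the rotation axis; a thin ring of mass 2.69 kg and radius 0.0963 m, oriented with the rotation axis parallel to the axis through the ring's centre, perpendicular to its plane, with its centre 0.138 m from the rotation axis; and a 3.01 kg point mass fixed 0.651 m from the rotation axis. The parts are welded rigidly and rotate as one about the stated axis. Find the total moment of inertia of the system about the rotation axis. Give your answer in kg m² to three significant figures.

4.41

Spherical shell: I_cm = (2/3)MR² = (2/3)(5.66)(0.169)² = 0.10777 kg m²; centre at d = 0.722 m, so I = I_cm + Md² gives I = 0.10777 + (5.66)(0.722)² = 3.0582 kg m².
Thin ring: I_cm = MR² = (2.69)(0.0963)² = 0.024946 kg m²; centre at d = 0.138 m, so I = I_cm + Md² gives I = 0.024946 + (2.69)(0.138)² = 0.076175 kg m².
Point mass: I_cm = 0; centre at d = 0.651 m, so I = I_cm + Md² gives I = 0 + (3.01)(0.651)² = 1.2756 kg m².
Total I = 3.0582 + 0.076175 + 1.2756 = 4.4101 kg m².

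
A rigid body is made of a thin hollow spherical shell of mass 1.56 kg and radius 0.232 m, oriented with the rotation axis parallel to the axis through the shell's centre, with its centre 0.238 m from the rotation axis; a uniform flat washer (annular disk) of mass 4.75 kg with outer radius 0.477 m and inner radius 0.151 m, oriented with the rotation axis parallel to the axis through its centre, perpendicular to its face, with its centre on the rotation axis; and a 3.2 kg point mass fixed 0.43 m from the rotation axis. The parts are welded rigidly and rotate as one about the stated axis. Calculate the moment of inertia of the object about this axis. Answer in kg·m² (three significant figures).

1.33

Spherical shell: I_cm = (2/3)MR² = (2/3)(1.56)(0.232)² = 0.055977 kg·m²; centre at d = 0.238 m, so I = I_cm + Md² gives I = 0.055977 + (1.56)(0.238)² = 0.14434 kg·m².
Annular disk: I_cm = (1/2)M(R²+r²) = (1/2)(4.75)[(0.477)² + (0.151)²] = 0.59453 kg·m²; axis through the centre, so I = 0.59453 kg·m².
Point mass: I_cm = 0; centre at d = 0.43 m, so I = I_cm + Md² gives I = 0 + (3.2)(0.43)² = 0.59168 kg·m².
Total I = 0.14434 + 0.59453 + 0.59168 = 1.3306 kg·m².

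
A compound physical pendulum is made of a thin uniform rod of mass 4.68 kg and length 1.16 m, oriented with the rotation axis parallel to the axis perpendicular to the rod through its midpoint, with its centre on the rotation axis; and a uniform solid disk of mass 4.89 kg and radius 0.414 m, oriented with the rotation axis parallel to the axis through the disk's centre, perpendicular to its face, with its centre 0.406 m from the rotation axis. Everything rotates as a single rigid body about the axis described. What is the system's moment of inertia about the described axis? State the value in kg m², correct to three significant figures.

1.75

Thin rod: I_cm = (1/12)ML² = (1/12)(4.68)(1.16)² = 0.52478 kg m²; axis through the centre, so I = 0.52478 kg m².
Solid disk: I_cm = (1/2)MR² = (1/2)(4.89)(0.414)² = 0.41906 kg m²; centre at d = 0.406 m, so I = I_cm + Md² gives I = 0.41906 + (4.89)(0.406)² = 1.2251 kg m².
Total I = 0.52478 + 1.2251 = 1.7499 kg m².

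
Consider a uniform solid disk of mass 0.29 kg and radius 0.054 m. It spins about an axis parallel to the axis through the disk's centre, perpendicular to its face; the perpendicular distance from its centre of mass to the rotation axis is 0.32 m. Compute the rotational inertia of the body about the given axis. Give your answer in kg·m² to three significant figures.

I_cm = (1/2)MR² = (1/2)(0.29)(0.054)² = 0.00042282 kg·m²; centre at d = 0.32 m, so the parallel axis theorem gives I = 0.00042282 + (0.29)(0.32)² = 0.030119 kg·m².

0.0301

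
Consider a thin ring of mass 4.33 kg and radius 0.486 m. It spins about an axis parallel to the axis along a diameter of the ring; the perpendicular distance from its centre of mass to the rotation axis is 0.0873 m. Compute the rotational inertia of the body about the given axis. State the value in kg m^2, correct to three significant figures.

I_cm = (1/2)MR² = (1/2)(4.33)(0.486)² = 0.51136 kg m^2; centre at d = 0.0873 m, so the parallel axis theorem gives I = 0.51136 + (4.33)(0.0873)² = 0.54436 kg m^2.

0.544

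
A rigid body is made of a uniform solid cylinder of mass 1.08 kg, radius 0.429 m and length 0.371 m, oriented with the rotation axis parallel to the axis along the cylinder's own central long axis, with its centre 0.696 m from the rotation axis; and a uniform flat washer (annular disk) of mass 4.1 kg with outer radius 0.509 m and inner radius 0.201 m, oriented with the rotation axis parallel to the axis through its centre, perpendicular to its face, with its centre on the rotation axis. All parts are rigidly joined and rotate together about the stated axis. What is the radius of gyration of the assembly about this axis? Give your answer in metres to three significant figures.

Solid cylinder: I_cm = (1/2)MR² = (1/2)(1.08)(0.429)² = 0.099382 kg m^2; centre at d = 0.696 m, so the parallel axis theorem gives I = 0.099382 + (1.08)(0.696)² = 0.62255 kg m^2.
Annular disk: I_cm = (1/2)M(R²+r²) = (1/2)(4.1)[(0.509)² + (0.201)²] = 0.61394 kg m^2; axis through the centre, so I = 0.61394 kg m^2.
Total I = 1.2365 kg m^2; total mass M = 5.18 kg.
k = √(I/M) = √(1.2365/5.18) = 0.48857 m.

0.489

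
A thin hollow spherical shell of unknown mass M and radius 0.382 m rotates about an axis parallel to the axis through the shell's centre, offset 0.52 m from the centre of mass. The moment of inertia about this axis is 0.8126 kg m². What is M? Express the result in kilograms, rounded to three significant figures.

2.21

I = I_cm + Md² = (2/3)MR² + Md² = M·[0.666667·(0.382)² + (0.52)²] = M·0.36768.
So M = 0.8126 / 0.36768 = 2.2101 kg.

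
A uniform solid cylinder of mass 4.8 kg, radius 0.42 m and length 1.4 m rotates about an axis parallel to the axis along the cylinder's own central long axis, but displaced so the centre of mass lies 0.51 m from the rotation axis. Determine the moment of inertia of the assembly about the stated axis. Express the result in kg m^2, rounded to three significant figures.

1.67

I_cm = (1/2)MR² = (1/2)(4.8)(0.42)² = 0.42336 kg m^2; centre at d = 0.51 m, so the parallel axis theorem gives I = 0.42336 + (4.8)(0.51)² = 1.6718 kg m^2.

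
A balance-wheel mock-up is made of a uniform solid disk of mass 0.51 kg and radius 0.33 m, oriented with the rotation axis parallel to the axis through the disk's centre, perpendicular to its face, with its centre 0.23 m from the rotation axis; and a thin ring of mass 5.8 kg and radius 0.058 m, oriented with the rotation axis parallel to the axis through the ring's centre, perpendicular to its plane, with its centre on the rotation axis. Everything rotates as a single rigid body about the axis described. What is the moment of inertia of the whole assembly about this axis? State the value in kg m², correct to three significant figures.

Solid disk: I_cm = (1/2)MR² = (1/2)(0.51)(0.33)² = 0.02777 kg m²; centre at d = 0.23 m, so I = I_cm + Md² gives I = 0.02777 + (0.51)(0.23)² = 0.054749 kg m².
Thin ring: I_cm = MR² = (5.8)(0.058)² = 0.019511 kg m²; axis through the centre, so I = 0.019511 kg m².
Total I = 0.054749 + 0.019511 = 0.07426 kg m².

0.0743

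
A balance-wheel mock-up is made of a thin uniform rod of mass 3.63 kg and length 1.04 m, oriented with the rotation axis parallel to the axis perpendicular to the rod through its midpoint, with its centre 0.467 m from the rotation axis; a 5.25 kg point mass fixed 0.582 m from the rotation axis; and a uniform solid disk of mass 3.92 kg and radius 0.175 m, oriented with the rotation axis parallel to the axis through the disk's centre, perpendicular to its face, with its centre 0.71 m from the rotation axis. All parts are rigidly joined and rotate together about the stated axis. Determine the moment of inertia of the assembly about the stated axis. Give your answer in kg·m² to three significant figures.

Thin rod: I_cm = (1/12)ML² = (1/12)(3.63)(1.04)² = 0.32718 kg·m²; centre at d = 0.467 m, so I = I_cm + Md² gives I = 0.32718 + (3.63)(0.467)² = 1.1188 kg·m².
Point mass: I_cm = 0; centre at d = 0.582 m, so I = I_cm + Md² gives I = 0 + (5.25)(0.582)² = 1.7783 kg·m².
Solid disk: I_cm = (1/2)MR² = (1/2)(3.92)(0.175)² = 0.060025 kg·m²; centre at d = 0.71 m, so I = I_cm + Md² gives I = 0.060025 + (3.92)(0.71)² = 2.0361 kg·m².
Total I = 1.1188 + 1.7783 + 2.0361 = 4.9332 kg·m².

4.93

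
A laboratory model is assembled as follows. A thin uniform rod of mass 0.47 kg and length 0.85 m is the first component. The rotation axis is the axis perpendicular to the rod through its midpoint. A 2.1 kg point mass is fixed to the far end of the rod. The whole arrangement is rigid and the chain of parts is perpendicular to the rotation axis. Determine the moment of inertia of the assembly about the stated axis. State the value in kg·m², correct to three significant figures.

0.408

Thin rod: I_cm = (1/12)ML² = (1/12)(0.47)(0.85)² = 0.028298 kg·m²; axis through the centre, so I = 0.028298 kg·m².
Point mass: I_cm = 0; centre at d = 0.425 m, so I = I_cm + Md² gives I = 0 + (2.1)(0.425)² = 0.37931 kg·m².
Total I = 0.028298 + 0.37931 = 0.40761 kg·m².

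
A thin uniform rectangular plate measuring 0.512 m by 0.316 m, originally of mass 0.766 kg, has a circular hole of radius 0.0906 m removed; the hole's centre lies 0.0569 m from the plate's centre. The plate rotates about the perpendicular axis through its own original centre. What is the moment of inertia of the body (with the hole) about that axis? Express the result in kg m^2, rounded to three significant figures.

Unpierced body about its centre: I₀ = (1/12)M(a²+b²) = (1/12)(0.766)[(0.512)² + (0.316)²] = 0.023108 kg m^2.
The removed disk has mass m = M·πr²/(ab) = (0.766)·π(0.0906)²/(0.512·0.316) = 0.12209 kg (same uniform areal density).
Its moment of inertia about the rotation axis (parallel-axis theorem): I_hole = (1/2)mr² + md² = (1/2)(0.12209)(0.0906)² + (0.12209)(0.0569)² = 0.00089635 kg m^2.
Treating the hole as negative mass, I = I₀ − I_hole = 0.023108 − 0.00089635 = 0.022211 kg m^2.

0.0222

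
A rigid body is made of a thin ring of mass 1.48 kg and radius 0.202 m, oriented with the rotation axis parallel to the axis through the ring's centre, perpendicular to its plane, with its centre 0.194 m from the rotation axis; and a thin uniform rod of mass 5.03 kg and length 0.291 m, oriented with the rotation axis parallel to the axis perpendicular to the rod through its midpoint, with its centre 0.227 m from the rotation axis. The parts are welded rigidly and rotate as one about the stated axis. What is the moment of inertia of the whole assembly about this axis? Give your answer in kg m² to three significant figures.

Thin ring: I_cm = MR² = (1.48)(0.202)² = 0.06039 kg m²; centre at d = 0.194 m, so the parallel axis theorem gives I = 0.06039 + (1.48)(0.194)² = 0.11609 kg m².
Thin rod: I_cm = (1/12)ML² = (1/12)(5.03)(0.291)² = 0.035495 kg m²; centre at d = 0.227 m, so the parallel axis theorem gives I = 0.035495 + (5.03)(0.227)² = 0.29469 kg m².
Total I = 0.11609 + 0.29469 = 0.41078 kg m².

0.411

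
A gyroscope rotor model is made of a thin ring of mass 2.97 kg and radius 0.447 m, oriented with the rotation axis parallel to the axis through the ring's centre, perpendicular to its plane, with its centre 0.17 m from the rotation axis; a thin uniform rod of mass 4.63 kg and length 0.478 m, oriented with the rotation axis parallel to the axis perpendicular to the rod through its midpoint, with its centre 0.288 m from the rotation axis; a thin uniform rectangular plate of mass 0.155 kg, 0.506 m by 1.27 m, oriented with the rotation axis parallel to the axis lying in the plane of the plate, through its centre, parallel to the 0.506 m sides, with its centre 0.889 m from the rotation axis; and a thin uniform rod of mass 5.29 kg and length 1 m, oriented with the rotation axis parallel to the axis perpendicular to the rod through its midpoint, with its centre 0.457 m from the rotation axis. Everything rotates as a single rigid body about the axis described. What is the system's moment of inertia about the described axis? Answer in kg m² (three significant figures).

2.84

Thin ring: I_cm = MR² = (2.97)(0.447)² = 0.59343 kg m²; centre at d = 0.17 m, so the parallel axis theorem gives I = 0.59343 + (2.97)(0.17)² = 0.67927 kg m².
Thin rod: I_cm = (1/12)ML² = (1/12)(4.63)(0.478)² = 0.088157 kg m²; centre at d = 0.288 m, so the parallel axis theorem gives I = 0.088157 + (4.63)(0.288)² = 0.47219 kg m².
Rectangular plate: I_cm = (1/12)Mb² = (1/12)(0.155)(1.27)² = 0.020833 kg m²; centre at d = 0.889 m, so the parallel axis theorem gives I = 0.020833 + (0.155)(0.889)² = 0.14333 kg m².
Thin rod: I_cm = (1/12)ML² = (1/12)(5.29)(1)² = 0.44083 kg m²; centre at d = 0.457 m, so the parallel axis theorem gives I = 0.44083 + (5.29)(0.457)² = 1.5456 kg m².
Total I = 0.67927 + 0.47219 + 0.14333 + 1.5456 = 2.8404 kg m².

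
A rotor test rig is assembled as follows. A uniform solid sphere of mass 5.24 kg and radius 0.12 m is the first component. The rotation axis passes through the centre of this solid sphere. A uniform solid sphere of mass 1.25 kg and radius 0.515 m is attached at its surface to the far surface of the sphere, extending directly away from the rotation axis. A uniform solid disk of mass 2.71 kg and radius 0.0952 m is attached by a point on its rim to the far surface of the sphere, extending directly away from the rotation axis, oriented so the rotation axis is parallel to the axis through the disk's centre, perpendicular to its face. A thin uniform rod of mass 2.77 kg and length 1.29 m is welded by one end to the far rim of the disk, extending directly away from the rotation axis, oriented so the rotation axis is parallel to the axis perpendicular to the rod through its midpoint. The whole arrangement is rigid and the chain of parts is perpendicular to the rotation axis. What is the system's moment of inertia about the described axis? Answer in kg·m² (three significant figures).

Solid sphere: I_cm = (2/5)MR² = (2/5)(5.24)(0.12)² = 0.030182 kg·m²; axis through the centre, so I = 0.030182 kg·m².
Solid sphere: I_cm = (2/5)MR² = (2/5)(1.25)(0.515)² = 0.13261 kg·m²; centre at d = 0.12 + 0.515 = 0.635 m, so the parallel axis theorem gives I = 0.13261 + (1.25)(0.635)² = 0.63664 kg·m².
Solid disk: I_cm = (1/2)MR² = (1/2)(2.71)(0.0952)² = 0.01228 kg·m²; centre at d = 0.12 + 0.515 + 0.515 + 0.0952 = 1.2452 m, so the parallel axis theorem gives I = 0.01228 + (2.71)(1.2452)² = 4.2142 kg·m².
Thin rod: I_cm = (1/12)ML² = (1/12)(2.77)(1.29)² = 0.38413 kg·m²; centre at d = 0.12 + 0.515 + 0.515 + 0.0952 + 0.0952 + 0.645 = 1.9854 m, so the parallel axis theorem gives I = 0.38413 + (2.77)(1.9854)² = 11.303 kg·m².
Total I = 0.030182 + 0.63664 + 4.2142 + 11.303 = 16.184 kg·m².

16.2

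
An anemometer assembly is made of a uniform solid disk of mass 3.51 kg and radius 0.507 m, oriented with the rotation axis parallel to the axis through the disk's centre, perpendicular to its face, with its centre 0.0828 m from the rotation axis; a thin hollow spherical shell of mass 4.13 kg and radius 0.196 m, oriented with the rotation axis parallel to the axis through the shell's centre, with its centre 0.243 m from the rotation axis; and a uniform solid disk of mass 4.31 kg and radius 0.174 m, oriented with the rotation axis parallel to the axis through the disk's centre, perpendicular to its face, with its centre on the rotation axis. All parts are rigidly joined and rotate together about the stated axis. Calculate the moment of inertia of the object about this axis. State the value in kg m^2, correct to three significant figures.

Solid disk: I_cm = (1/2)MR² = (1/2)(3.51)(0.507)² = 0.45112 kg m^2; centre at d = 0.0828 m, so I = I_cm + Md² gives I = 0.45112 + (3.51)(0.0828)² = 0.47518 kg m^2.
Spherical shell: I_cm = (2/3)MR² = (2/3)(4.13)(0.196)² = 0.10577 kg m^2; centre at d = 0.243 m, so I = I_cm + Md² gives I = 0.10577 + (4.13)(0.243)² = 0.34964 kg m^2.
Solid disk: I_cm = (1/2)MR² = (1/2)(4.31)(0.174)² = 0.065245 kg m^2; axis through the centre, so I = 0.065245 kg m^2.
Total I = 0.47518 + 0.34964 + 0.065245 = 0.89007 kg m^2.

0.890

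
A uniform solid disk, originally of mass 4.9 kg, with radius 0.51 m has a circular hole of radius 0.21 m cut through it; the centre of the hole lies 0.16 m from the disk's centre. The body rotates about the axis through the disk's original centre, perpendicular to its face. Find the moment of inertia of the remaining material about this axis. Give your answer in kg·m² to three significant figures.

Unpierced body about its centre: I₀ = (1/2)MR² = (1/2)(4.9)(0.51)² = 0.63725 kg·m².
The removed disk has mass m = M·(r/R)² = (4.9)(0.21/0.51)² = 0.8308 kg (same uniform areal density).
Its moment of inertia about the rotation axis (parallel-axis theorem): I_hole = (1/2)mr² + md² = (1/2)(0.8308)(0.21)² + (0.8308)(0.16)² = 0.039587 kg·m².
Treating the hole as negative mass, I = I₀ − I_hole = 0.63725 − 0.039587 = 0.59766 kg·m².

0.598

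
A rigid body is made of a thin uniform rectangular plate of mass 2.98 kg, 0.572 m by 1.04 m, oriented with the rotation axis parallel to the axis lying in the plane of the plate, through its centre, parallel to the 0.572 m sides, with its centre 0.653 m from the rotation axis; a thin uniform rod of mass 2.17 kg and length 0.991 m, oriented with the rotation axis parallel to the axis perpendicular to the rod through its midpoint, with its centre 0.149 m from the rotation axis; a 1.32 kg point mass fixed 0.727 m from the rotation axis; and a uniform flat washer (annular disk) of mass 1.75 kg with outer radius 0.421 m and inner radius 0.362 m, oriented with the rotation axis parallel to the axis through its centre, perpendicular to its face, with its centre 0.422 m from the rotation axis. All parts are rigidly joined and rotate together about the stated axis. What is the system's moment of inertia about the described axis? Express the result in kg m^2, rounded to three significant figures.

3.04

Rectangular plate: I_cm = (1/12)Mb² = (1/12)(2.98)(1.04)² = 0.2686 kg m^2; centre at d = 0.653 m, so I = I_cm + Md² gives I = 0.2686 + (2.98)(0.653)² = 1.5393 kg m^2.
Thin rod: I_cm = (1/12)ML² = (1/12)(2.17)(0.991)² = 0.17759 kg m^2; centre at d = 0.149 m, so I = I_cm + Md² gives I = 0.17759 + (2.17)(0.149)² = 0.22577 kg m^2.
Point mass: I_cm = 0; centre at d = 0.727 m, so I = I_cm + Md² gives I = 0 + (1.32)(0.727)² = 0.69766 kg m^2.
Annular disk: I_cm = (1/2)M(R²+r²) = (1/2)(1.75)[(0.421)² + (0.362)²] = 0.26975 kg m^2; centre at d = 0.422 m, so I = I_cm + Md² gives I = 0.26975 + (1.75)(0.422)² = 0.5814 kg m^2.
Total I = 1.5393 + 0.22577 + 0.69766 + 0.5814 = 3.0441 kg m^2.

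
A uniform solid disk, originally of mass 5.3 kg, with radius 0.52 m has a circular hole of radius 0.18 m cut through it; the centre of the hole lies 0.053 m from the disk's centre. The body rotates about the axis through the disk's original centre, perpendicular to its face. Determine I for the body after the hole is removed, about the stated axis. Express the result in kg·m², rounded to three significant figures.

0.704

Unpierced body about its centre: I₀ = (1/2)MR² = (1/2)(5.3)(0.52)² = 0.71656 kg·m².
The removed disk has mass m = M·(r/R)² = (5.3)(0.18/0.52)² = 0.63506 kg (same uniform areal density).
Its moment of inertia about the rotation axis (parallel-axis theorem): I_hole = (1/2)mr² + md² = (1/2)(0.63506)(0.18)² + (0.63506)(0.053)² = 0.012072 kg·m².
Treating the hole as negative mass, I = I₀ − I_hole = 0.71656 − 0.012072 = 0.70449 kg·m².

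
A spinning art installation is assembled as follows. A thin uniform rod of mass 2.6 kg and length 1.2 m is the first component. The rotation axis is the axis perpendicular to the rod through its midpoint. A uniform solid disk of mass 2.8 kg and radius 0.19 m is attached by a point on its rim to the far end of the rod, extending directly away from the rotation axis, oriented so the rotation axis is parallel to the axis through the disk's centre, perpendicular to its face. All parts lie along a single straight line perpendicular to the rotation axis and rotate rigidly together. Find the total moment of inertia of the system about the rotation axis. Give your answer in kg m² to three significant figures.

Thin rod: I_cm = (1/12)ML² = (1/12)(2.6)(1.2)² = 0.312 kg m²; axis through the centre, so I = 0.312 kg m².
Solid disk: I_cm = (1/2)MR² = (1/2)(2.8)(0.19)² = 0.05054 kg m²; centre at d = 0.6 + 0.19 = 0.79 m, so I = I_cm + Md² gives I = 0.05054 + (2.8)(0.79)² = 1.798 kg m².
Total I = 0.312 + 1.798 = 2.11 kg m².

2.11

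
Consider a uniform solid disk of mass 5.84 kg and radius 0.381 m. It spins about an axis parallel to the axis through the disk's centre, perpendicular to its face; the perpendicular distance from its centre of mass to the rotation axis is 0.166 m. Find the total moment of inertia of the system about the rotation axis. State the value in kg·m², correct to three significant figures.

0.585

I_cm = (1/2)MR² = (1/2)(5.84)(0.381)² = 0.42387 kg·m²; centre at d = 0.166 m, so the parallel axis theorem gives I = 0.42387 + (5.84)(0.166)² = 0.5848 kg·m².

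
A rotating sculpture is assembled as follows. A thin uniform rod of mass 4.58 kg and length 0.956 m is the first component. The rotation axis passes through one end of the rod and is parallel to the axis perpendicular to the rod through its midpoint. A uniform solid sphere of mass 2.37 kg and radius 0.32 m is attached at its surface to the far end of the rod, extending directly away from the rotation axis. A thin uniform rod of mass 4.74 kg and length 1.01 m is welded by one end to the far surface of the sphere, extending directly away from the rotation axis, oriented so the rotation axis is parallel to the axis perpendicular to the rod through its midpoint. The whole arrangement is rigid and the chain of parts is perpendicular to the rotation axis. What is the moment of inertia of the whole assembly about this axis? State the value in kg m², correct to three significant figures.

26.7

Thin rod: I_cm = (1/12)ML² = (1/12)(4.58)(0.956)² = 0.34882 kg m²; centre at d = 0.478 m, so the parallel axis theorem gives I = 0.34882 + (4.58)(0.478)² = 1.3953 kg m².
Solid sphere: I_cm = (2/5)MR² = (2/5)(2.37)(0.32)² = 0.097075 kg m²; centre at d = 0.478 + 0.478 + 0.32 = 1.276 m, so the parallel axis theorem gives I = 0.097075 + (2.37)(1.276)² = 3.9559 kg m².
Thin rod: I_cm = (1/12)ML² = (1/12)(4.74)(1.01)² = 0.40294 kg m²; centre at d = 0.478 + 0.478 + 0.32 + 0.32 + 0.505 = 2.101 m, so the parallel axis theorem gives I = 0.40294 + (4.74)(2.101)² = 21.326 kg m².
Total I = 1.3953 + 3.9559 + 21.326 = 26.677 kg m².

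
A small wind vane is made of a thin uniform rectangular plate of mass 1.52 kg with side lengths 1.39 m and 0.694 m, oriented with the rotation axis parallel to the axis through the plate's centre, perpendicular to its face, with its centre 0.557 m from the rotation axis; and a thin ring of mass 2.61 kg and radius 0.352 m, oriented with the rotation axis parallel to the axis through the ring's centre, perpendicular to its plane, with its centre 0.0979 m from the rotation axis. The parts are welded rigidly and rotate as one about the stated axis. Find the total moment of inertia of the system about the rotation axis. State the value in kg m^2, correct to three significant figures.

Rectangular plate: I_cm = (1/12)M(a²+b²) = (1/12)(1.52)[(1.39)² + (0.694)²] = 0.30574 kg m^2; centre at d = 0.557 m, so the parallel axis theorem gives I = 0.30574 + (1.52)(0.557)² = 0.77732 kg m^2.
Thin ring: I_cm = MR² = (2.61)(0.352)² = 0.32339 kg m^2; centre at d = 0.0979 m, so the parallel axis theorem gives I = 0.32339 + (2.61)(0.0979)² = 0.3484 kg m^2.
Total I = 0.77732 + 0.3484 = 1.1257 kg m^2.

1.13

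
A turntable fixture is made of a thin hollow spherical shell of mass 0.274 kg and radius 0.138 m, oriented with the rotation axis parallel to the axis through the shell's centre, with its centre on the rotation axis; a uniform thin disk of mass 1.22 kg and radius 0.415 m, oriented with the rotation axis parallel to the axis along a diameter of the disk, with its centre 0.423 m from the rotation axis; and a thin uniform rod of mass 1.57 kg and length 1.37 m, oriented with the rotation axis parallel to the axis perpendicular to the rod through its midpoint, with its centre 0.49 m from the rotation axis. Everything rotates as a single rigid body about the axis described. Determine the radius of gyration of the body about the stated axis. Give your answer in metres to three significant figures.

0.541

Spherical shell: I_cm = (2/3)MR² = (2/3)(0.274)(0.138)² = 0.0034787 kg m²; axis through the centre, so I = 0.0034787 kg m².
Thin disk: I_cm = (1/4)MR² = (1/4)(1.22)(0.415)² = 0.052529 kg m²; centre at d = 0.423 m, so I = I_cm + Md² gives I = 0.052529 + (1.22)(0.423)² = 0.27082 kg m².
Thin rod: I_cm = (1/12)ML² = (1/12)(1.57)(1.37)² = 0.24556 kg m²; centre at d = 0.49 m, so I = I_cm + Md² gives I = 0.24556 + (1.57)(0.49)² = 0.62252 kg m².
Total I = 0.89682 kg m²; total mass M = 3.064 kg.
k = √(I/M) = √(0.89682/3.064) = 0.54101 m.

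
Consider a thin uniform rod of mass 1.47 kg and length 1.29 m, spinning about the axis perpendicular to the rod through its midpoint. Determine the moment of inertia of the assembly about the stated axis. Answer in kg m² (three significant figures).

0.204

I_cm = (1/12)ML² = (1/12)(1.47)(1.29)² = 0.20385 kg m²; axis through the centre, so I = 0.20385 kg m².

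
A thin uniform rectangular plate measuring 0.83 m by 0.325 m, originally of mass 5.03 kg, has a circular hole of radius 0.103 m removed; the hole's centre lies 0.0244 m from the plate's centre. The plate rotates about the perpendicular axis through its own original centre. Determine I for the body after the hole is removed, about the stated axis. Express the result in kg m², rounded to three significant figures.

0.329

Unpierced body about its centre: I₀ = (1/12)M(a²+b²) = (1/12)(5.03)[(0.83)² + (0.325)²] = 0.33304 kg m².
The removed disk has mass m = M·πr²/(ab) = (5.03)·π(0.103)²/(0.83·0.325) = 0.62149 kg (same uniform areal density).
Its moment of inertia about the rotation axis (parallel-axis theorem): I_hole = (1/2)mr² + md² = (1/2)(0.62149)(0.103)² + (0.62149)(0.0244)² = 0.0036667 kg m².
Treating the hole as negative mass, I = I₀ − I_hole = 0.33304 − 0.0036667 = 0.32937 kg m².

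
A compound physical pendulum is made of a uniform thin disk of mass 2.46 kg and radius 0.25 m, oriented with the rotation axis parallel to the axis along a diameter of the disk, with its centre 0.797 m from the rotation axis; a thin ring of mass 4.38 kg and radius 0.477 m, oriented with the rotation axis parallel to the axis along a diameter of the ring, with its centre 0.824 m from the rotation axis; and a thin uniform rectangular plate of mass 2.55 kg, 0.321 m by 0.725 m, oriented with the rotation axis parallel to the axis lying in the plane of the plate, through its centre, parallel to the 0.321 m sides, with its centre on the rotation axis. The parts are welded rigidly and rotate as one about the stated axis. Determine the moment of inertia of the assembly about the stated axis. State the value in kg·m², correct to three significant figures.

5.18

Thin disk: I_cm = (1/4)MR² = (1/4)(2.46)(0.25)² = 0.038437 kg·m²; centre at d = 0.797 m, so the parallel axis theorem gives I = 0.038437 + (2.46)(0.797)² = 1.6011 kg·m².
Thin ring: I_cm = (1/2)MR² = (1/2)(4.38)(0.477)² = 0.49829 kg·m²; centre at d = 0.824 m, so the parallel axis theorem gives I = 0.49829 + (4.38)(0.824)² = 3.4722 kg·m².
Rectangular plate: I_cm = (1/12)Mb² = (1/12)(2.55)(0.725)² = 0.1117 kg·m²; axis through the centre, so I = 0.1117 kg·m².
Total I = 1.6011 + 3.4722 + 0.1117 = 5.185 kg·m².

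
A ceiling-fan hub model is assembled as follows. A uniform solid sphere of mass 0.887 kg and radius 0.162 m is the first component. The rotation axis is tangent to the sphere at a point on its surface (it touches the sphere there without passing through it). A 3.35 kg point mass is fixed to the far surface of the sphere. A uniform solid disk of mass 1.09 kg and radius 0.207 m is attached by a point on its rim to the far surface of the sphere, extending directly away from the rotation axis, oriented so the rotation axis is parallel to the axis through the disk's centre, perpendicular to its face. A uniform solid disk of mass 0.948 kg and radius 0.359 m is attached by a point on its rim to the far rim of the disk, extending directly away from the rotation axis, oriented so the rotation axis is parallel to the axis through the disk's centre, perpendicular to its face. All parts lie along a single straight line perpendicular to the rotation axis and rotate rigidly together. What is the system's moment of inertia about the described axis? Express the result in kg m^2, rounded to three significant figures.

Solid sphere: I_cm = (2/5)MR² = (2/5)(0.887)(0.162)² = 0.0093114 kg m^2; centre at d = 0.162 m, so the parallel axis theorem gives I = 0.0093114 + (0.887)(0.162)² = 0.03259 kg m^2.
Point mass: I_cm = 0; centre at d = 0.162 + 0.162 = 0.324 m, so the parallel axis theorem gives I = 0 + (3.35)(0.324)² = 0.35167 kg m^2.
Solid disk: I_cm = (1/2)MR² = (1/2)(1.09)(0.207)² = 0.023353 kg m^2; centre at d = 0.162 + 0.162 + 0.207 = 0.531 m, so the parallel axis theorem gives I = 0.023353 + (1.09)(0.531)² = 0.33069 kg m^2.
Solid disk: I_cm = (1/2)MR² = (1/2)(0.948)(0.359)² = 0.06109 kg m^2; centre at d = 0.162 + 0.162 + 0.207 + 0.207 + 0.359 = 1.097 m, so the parallel axis theorem gives I = 0.06109 + (0.948)(1.097)² = 1.2019 kg m^2.
Total I = 0.03259 + 0.35167 + 0.33069 + 1.2019 = 1.9169 kg m^2.

1.92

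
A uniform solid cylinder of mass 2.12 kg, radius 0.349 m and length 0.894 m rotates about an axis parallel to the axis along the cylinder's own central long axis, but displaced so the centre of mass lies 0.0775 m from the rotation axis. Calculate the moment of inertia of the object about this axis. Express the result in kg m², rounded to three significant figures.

0.142

I_cm = (1/2)MR² = (1/2)(2.12)(0.349)² = 0.12911 kg m²; centre at d = 0.0775 m, so the parallel axis theorem gives I = 0.12911 + (2.12)(0.0775)² = 0.14184 kg m².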